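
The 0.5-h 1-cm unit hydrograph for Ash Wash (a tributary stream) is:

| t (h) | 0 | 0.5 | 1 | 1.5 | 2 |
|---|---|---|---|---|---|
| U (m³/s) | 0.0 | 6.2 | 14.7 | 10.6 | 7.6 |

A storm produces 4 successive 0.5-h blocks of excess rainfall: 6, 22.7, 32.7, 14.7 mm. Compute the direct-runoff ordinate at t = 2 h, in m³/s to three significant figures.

By discrete convolution, Q_j = Σ (P_i / 10 mm) · U_{j−i}.
At t = 2 h (j=4): Q = (6/10)·7.6 + (22.7/10)·10.6 + (32.7/10)·14.7 + (14.7/10)·6.2 = 85.8 m³/s.

Q ≈ 85.8 m³/s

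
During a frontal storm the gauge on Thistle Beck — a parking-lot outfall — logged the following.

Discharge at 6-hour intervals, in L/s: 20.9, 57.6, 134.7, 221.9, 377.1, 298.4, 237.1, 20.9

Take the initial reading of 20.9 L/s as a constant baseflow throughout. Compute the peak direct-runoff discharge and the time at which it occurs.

Q_p = 356.2 L/s at t = 24 h

Subtracting baseflow gives direct-runoff ordinates: 0.0, 36.7, 113.8, 201.0, 356.2, 277.5, 216.2, 0.0 L/s.
The maximum is 356.2 L/s, occurring at the reading for t = 24 h.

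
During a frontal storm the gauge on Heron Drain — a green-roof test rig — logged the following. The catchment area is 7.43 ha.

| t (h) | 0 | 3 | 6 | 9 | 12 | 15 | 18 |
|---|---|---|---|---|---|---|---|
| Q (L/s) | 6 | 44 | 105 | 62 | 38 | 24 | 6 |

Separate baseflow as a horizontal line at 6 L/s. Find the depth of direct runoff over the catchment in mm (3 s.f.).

d ≈ 35.3 mm

Direct runoff: 0.0, 38.0, 99.0, 56.0, 32.0, 18.0, 0.0 L/s; ΣQ_DR = 243.0 L/s.
V = ΣQ_DR · Δt = 243.0 × 10800 s = 2.624 × 10^6 L.
Over A = 7.43 ha, depth = V / A = 35.3 mm.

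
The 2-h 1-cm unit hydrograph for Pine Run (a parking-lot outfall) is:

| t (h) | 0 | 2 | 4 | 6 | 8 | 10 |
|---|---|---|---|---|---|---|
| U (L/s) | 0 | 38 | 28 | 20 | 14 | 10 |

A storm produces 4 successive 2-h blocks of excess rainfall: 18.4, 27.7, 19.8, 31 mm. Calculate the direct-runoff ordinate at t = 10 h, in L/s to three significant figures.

By discrete convolution, Q_j = Σ (P_i / 10 mm) · U_{j−i}.
At t = 10 h (j=5): Q = (18.4/10)·10 + (27.7/10)·14 + (19.8/10)·20 + (31/10)·28 = 184 L/s.

Q ≈ 184 L/s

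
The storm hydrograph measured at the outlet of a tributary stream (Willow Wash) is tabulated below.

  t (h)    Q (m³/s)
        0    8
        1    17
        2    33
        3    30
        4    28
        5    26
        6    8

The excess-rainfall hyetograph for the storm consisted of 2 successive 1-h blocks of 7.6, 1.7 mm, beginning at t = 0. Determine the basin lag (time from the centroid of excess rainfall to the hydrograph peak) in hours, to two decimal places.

Centroid of excess rainfall: t_c = Σ P_i·t̄_i / ΣP_i = 0.6828 h (block centres at 0.5, 1.5 h).
Hydrograph peak occurs at t = 2 h, so basin lag t_L = 2 − 0.6828 = 1.32 h.

t_L ≈ 1.32 h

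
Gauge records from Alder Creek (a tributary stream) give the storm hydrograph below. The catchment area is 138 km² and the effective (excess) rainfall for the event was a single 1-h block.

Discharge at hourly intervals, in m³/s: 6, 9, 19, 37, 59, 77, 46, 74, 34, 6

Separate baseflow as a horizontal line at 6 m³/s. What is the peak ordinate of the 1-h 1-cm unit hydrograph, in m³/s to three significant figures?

U_p ≈ 88.7 m³/s

Direct runoff: 0.0, 3.0, 13.0, 31.0, 53.0, 71.0, 40.0, 68.0, 28.0, 0.0 m³/s; ΣQ_DR = 307.0 m³/s, peak = 71.0 m³/s.
Runoff depth d = ΣQ_DR·Δt / A = 307.0 × 3600 / (138 km²) = 8.009 mm.
The 1-cm UH is the DRH scaled by (10 mm)/d, so U_p = 71.0 × 10/8.009 = 88.7 m³/s.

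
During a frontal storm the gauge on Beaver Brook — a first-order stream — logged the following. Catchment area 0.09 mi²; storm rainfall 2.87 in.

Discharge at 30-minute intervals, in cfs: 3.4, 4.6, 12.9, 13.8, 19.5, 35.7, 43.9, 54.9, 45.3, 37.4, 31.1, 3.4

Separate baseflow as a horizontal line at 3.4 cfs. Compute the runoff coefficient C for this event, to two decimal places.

C ≈ 0.80

ΣQ_DR = 265.1 cfs; V = ΣQ_DR·Δt = 4.772 × 10^5 ft³.
Runoff depth d = V / A = 2.282 in.
C = d / P = 2.282 / 2.87 = 0.80.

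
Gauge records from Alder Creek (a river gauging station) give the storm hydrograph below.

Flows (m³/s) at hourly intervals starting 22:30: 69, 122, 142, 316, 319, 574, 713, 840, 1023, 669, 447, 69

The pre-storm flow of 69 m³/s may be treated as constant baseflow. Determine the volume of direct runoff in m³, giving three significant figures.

V ≈ 1.61 × 10^7 m³

Direct-runoff ordinates (Q − Q_b): 0.0, 53.0, 73.0, 247.0, 250.0, 505.0, 644.0, 771.0, 954.0, 600.0, 378.0, 0.0 m³/s.
ΣQ_DR = 4475 m³/s.
With Δt = 1 h = 3600 s, V = ΣQ_DR · Δt = 4475 × 3600 = 1.61 × 10^7 m³.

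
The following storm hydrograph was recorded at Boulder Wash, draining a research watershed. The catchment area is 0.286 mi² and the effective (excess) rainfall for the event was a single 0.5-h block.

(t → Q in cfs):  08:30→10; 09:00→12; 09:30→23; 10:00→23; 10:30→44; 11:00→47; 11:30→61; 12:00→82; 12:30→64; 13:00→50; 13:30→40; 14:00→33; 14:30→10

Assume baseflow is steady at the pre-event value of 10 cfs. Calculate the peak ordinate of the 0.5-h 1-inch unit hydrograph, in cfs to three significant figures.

Direct runoff: 0.0, 2.0, 13.0, 13.0, 34.0, 37.0, 51.0, 72.0, 54.0, 40.0, 30.0, 23.0, 0.0 cfs; ΣQ_DR = 369.0 cfs, peak = 72.0 cfs.
Runoff depth d = ΣQ_DR·Δt / A = 369.0 × 1800 / (0.286 mi²) = 0.9996 in.
The 1-inch UH is the DRH scaled by (1 in)/d, so U_p = 72.0 × 1/0.9996 = 72.0 cfs.

U_p ≈ 72.0 cfs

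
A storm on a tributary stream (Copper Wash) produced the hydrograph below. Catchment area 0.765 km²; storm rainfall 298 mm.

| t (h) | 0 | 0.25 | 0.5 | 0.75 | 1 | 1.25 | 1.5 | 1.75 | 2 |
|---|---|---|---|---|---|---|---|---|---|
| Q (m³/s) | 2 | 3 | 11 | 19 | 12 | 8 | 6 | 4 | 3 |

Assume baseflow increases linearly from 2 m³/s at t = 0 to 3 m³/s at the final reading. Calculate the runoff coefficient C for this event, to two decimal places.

C ≈ 0.18

ΣQ_DR = 45.50 m³/s; V = ΣQ_DR·Δt = 40950 m³.
Runoff depth d = V / A = 53.53 mm.
C = d / P = 53.53 / 298 = 0.18.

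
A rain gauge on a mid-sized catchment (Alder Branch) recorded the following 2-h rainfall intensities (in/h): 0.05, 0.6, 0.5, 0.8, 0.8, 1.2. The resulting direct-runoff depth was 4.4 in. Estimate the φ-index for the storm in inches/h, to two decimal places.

Only the 5 blocks with intensity above φ contribute runoff: 0.6, 0.5, 0.8, 0.8, 1.2 in/h.
Σ(I−φ)·Δt = d  ⇒  (0.6+0.5+0.8+0.8+1.2 − 5φ)·2 = 4.4
φ = (3.900 − 4.4/2) / 5 = 0.34 in/h.

φ ≈ 0.34 in/h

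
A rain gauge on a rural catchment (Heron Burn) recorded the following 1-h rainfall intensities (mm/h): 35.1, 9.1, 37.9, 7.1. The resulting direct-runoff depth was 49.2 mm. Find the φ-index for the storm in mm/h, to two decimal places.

Only the 2 blocks with intensity above φ contribute runoff: 35.1, 37.9 mm/h.
Σ(I−φ)·Δt = d  ⇒  (35.1+37.9 − 2φ)·1 = 49.2
φ = (73.00 − 49.2/1) / 2 = 11.90 mm/h.

φ ≈ 11.90 mm/h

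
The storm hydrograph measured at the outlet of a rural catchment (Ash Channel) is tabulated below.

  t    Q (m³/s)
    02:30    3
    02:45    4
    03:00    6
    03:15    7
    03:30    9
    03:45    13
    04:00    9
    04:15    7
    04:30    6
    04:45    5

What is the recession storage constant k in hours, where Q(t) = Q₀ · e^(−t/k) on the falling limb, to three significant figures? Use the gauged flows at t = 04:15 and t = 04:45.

k ≈ 1.49 h

On the falling limb, Q drops from 7 to 5 m³/s between t = 04:15 and t = 04:45 (Δt = 0.5 h).
k = −Δt / ln(Q₂/Q₁) = −0.5 / ln(5/7) = 1.49 h.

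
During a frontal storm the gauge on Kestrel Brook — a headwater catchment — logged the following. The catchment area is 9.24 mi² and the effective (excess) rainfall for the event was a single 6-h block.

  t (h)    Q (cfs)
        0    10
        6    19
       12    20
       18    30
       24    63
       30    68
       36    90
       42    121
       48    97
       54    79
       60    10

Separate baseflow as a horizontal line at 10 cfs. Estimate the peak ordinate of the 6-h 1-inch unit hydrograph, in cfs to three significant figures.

U_p ≈ 222 cfs

Direct runoff: 0.0, 9.0, 10.0, 20.0, 53.0, 58.0, 80.0, 111.0, 87.0, 69.0, 0.0 cfs; ΣQ_DR = 497.0 cfs, peak = 111.0 cfs.
Runoff depth d = ΣQ_DR·Δt / A = 497.0 × 21600 / (9.24 mi²) = 0.5001 in.
The 1-inch UH is the DRH scaled by (1 in)/d, so U_p = 111.0 × 1/0.5001 = 222 cfs.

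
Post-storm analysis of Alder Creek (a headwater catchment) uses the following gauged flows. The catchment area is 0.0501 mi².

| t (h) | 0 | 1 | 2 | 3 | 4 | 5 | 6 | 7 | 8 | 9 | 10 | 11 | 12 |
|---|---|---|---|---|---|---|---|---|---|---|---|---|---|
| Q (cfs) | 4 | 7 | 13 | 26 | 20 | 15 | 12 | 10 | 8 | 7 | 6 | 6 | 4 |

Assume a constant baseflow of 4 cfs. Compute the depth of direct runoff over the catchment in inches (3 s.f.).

Direct runoff: 0.0, 3.0, 9.0, 22.0, 16.0, 11.0, 8.0, 6.0, 4.0, 3.0, 2.0, 2.0, 0.0 cfs; ΣQ_DR = 86.00 cfs.
V = ΣQ_DR · Δt = 86.00 × 3600 s = 3.096 × 10^5 ft³.
Over A = 0.0501 mi², depth = V / A = 2.66 in.

d ≈ 2.66 in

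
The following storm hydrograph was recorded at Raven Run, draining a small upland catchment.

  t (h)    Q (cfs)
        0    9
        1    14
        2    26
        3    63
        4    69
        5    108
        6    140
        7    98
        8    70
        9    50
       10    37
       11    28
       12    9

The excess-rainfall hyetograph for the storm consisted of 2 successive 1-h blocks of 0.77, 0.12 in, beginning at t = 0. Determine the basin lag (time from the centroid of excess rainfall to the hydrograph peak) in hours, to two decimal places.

Centroid of excess rainfall: t_c = Σ P_i·t̄_i / ΣP_i = 0.6348 h (block centres at 0.5, 1.5 h).
Hydrograph peak occurs at t = 6 h, so basin lag t_L = 6 − 0.6348 = 5.37 h.

t_L ≈ 5.37 h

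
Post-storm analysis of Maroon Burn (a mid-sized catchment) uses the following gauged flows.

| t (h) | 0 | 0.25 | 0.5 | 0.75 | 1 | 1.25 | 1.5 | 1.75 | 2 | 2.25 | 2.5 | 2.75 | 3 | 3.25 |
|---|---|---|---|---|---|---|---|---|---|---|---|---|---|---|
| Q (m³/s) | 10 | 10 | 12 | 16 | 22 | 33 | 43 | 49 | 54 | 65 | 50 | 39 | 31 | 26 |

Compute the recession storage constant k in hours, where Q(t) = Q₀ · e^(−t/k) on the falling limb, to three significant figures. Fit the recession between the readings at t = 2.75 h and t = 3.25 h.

k ≈ 1.23 h

On the falling limb, Q drops from 39 to 26 m³/s between t = 2.75 h and t = 3.25 h (Δt = 0.5 h).
k = −Δt / ln(Q₂/Q₁) = −0.5 / ln(26/39) = 1.23 h.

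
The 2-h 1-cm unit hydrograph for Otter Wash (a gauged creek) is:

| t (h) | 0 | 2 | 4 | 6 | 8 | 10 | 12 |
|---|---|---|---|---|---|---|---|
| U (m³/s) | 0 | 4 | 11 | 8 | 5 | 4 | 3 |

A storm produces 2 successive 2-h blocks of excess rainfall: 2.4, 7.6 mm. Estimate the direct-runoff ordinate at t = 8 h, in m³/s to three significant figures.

Q ≈ 7.28 m³/s

By discrete convolution, Q_j = Σ (P_i / 10 mm) · U_{j−i}.
At t = 8 h (j=4): Q = (2.4/10)·5 + (7.6/10)·8 = 7.28 m³/s.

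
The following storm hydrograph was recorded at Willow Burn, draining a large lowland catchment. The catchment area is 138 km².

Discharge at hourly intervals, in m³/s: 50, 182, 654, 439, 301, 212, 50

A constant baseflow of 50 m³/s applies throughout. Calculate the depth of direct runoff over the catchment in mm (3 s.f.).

d ≈ 40.1 mm

Direct runoff: 0.0, 132.0, 604.0, 389.0, 251.0, 162.0, 0.0 m³/s; ΣQ_DR = 1538 m³/s.
V = ΣQ_DR · Δt = 1538 × 3600 s = 5.537 × 10^6 m³.
Over A = 138 km², depth = V / A = 40.1 mm.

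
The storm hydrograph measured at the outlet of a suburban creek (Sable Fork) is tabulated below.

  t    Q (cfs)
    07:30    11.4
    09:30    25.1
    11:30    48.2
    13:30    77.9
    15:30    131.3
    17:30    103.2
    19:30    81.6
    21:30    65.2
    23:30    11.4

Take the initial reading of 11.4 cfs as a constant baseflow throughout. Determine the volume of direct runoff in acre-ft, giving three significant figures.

Direct-runoff ordinates (Q − Q_b): 0.0, 13.7, 36.8, 66.5, 119.9, 91.8, 70.2, 53.8, 0.0 cfs.
ΣQ_DR = 452.7 cfs.
With Δt = 2 h = 7200 s, V = ΣQ_DR · Δt = 452.7 × 7200 = 3.26 × 10^6 ft³ = 74.8 acre-ft.

V ≈ 74.8 acre-ft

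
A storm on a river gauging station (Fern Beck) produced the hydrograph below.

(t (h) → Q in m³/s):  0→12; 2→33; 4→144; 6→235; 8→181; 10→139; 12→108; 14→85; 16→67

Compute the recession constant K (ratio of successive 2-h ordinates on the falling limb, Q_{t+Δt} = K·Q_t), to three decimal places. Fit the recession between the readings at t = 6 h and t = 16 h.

Using the recession-limb readings at t = 6 h and t = 16 h: Q falls from 235 to 67 m³/s over 5 intervals.
K = (Q₂/Q₁)^(1/5) = (67/235)^(1/5) = 0.778.

K ≈ 0.778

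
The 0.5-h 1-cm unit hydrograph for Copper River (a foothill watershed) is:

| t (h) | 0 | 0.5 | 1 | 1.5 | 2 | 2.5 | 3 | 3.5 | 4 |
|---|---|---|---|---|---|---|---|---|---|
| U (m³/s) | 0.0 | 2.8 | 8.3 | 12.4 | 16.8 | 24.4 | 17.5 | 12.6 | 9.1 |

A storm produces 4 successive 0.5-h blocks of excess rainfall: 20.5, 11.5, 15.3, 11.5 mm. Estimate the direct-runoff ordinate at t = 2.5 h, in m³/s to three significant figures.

By discrete convolution, Q_j = Σ (P_i / 10 mm) · U_{j−i}.
At t = 2.5 h (j=5): Q = (20.5/10)·24.4 + (11.5/10)·16.8 + (15.3/10)·12.4 + (11.5/10)·8.3 = 97.9 m³/s.

Q ≈ 97.9 m³/s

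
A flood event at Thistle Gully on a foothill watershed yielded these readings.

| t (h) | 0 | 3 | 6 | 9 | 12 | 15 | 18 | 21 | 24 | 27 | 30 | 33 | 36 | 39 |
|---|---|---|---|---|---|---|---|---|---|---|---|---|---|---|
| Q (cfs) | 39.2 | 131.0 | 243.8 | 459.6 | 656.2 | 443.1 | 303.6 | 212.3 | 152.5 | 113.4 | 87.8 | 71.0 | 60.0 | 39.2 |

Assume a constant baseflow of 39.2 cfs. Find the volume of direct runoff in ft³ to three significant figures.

Direct-runoff ordinates (Q − Q_b): 0.0, 91.8, 204.6, 420.4, 617.0, 403.9, 264.4, 173.1, 113.3, 74.2, 48.6, 31.8, 20.8, 0.0 cfs.
ΣQ_DR = 2464 cfs.
With Δt = 3 h = 10800 s, V = ΣQ_DR · Δt = 2464 × 10800 = 2.66 × 10^7 ft³.

V ≈ 2.66 × 10^7 ft³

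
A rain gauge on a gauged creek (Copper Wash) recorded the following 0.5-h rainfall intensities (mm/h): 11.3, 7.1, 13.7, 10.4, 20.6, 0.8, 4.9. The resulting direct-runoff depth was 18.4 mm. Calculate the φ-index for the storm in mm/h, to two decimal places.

φ ≈ 5.26 mm/h

Only the 5 blocks with intensity above φ contribute runoff: 11.3, 7.1, 13.7, 10.4, 20.6 mm/h.
Σ(I−φ)·Δt = d  ⇒  (11.3+7.1+13.7+10.4+20.6 − 5φ)·0.5 = 18.4
φ = (63.10 − 18.4/0.5) / 5 = 5.26 mm/h.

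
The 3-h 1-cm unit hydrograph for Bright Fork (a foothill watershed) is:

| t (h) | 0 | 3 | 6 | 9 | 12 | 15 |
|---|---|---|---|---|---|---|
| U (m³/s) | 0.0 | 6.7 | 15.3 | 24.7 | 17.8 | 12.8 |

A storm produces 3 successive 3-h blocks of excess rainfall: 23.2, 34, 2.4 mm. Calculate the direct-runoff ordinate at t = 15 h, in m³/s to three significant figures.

Q ≈ 96.1 m³/s

By discrete convolution, Q_j = Σ (P_i / 10 mm) · U_{j−i}.
At t = 15 h (j=5): Q = (23.2/10)·12.8 + (34/10)·17.8 + (2.4/10)·24.7 = 96.1 m³/s.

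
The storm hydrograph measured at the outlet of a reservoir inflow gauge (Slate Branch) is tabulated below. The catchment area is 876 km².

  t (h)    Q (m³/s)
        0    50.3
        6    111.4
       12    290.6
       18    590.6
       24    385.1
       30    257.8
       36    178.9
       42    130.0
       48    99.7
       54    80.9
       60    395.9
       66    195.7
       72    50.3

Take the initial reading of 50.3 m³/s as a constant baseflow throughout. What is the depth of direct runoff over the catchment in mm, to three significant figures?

d ≈ 53.3 mm

Direct runoff: 0.0, 61.1, 240.3, 540.3, 334.8, 207.5, 128.6, 79.7, 49.4, 30.6, 345.6, 145.4, 0.0 m³/s; ΣQ_DR = 2163 m³/s.
V = ΣQ_DR · Δt = 2163 × 21600 s = 4.673 × 10^7 m³.
Over A = 876 km², depth = V / A = 53.3 mm.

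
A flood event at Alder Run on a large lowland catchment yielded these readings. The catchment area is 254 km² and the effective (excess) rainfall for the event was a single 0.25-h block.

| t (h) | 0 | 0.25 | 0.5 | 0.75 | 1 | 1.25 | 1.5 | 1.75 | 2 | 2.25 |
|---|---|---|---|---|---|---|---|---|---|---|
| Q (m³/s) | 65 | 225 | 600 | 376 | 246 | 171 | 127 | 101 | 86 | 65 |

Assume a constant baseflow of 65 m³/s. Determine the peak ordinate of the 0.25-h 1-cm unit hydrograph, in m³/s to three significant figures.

Direct runoff: 0.0, 160.0, 535.0, 311.0, 181.0, 106.0, 62.0, 36.0, 21.0, 0.0 m³/s; ΣQ_DR = 1412 m³/s, peak = 535.0 m³/s.
Runoff depth d = ΣQ_DR·Δt / A = 1412 × 900 / (254 km²) = 5.003 mm.
The 1-cm UH is the DRH scaled by (10 mm)/d, so U_p = 535.0 × 10/5.003 = 1070 m³/s.

U_p ≈ 1070 m³/s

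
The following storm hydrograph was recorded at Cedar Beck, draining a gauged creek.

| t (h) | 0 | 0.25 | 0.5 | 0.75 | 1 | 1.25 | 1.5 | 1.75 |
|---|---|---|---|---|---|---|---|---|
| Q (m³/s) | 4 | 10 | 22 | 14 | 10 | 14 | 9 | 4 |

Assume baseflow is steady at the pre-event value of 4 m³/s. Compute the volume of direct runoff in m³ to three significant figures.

Direct-runoff ordinates (Q − Q_b): 0.0, 6.0, 18.0, 10.0, 6.0, 10.0, 5.0, 0.0 m³/s.
ΣQ_DR = 55.00 m³/s.
With Δt = 0.25 h = 900 s, V = ΣQ_DR · Δt = 55.00 × 900 = 49500 m³.

V ≈ 49500 m³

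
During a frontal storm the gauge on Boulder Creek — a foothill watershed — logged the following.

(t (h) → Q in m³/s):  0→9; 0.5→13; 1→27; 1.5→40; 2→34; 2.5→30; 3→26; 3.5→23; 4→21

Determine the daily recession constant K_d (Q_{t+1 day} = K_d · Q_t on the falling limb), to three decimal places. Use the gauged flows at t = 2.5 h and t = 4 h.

Between t = 2.5 h and t = 4 h the flow falls from 30 to 21 m³/s over 3×0.5 h = 1.5 h.
Per-interval ratio K = (21/30)^(1/3) = 0.8879; K_d = K^(24/0.5) = 0.003.

K_d ≈ 0.003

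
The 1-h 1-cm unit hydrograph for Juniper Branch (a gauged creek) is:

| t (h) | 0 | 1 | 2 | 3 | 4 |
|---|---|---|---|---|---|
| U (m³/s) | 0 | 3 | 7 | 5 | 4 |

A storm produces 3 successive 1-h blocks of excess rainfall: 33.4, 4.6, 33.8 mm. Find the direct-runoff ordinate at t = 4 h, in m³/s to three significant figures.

Q ≈ 39.3 m³/s

By discrete convolution, Q_j = Σ (P_i / 10 mm) · U_{j−i}.
At t = 4 h (j=4): Q = (33.4/10)·4 + (4.6/10)·5 + (33.8/10)·7 = 39.3 m³/s.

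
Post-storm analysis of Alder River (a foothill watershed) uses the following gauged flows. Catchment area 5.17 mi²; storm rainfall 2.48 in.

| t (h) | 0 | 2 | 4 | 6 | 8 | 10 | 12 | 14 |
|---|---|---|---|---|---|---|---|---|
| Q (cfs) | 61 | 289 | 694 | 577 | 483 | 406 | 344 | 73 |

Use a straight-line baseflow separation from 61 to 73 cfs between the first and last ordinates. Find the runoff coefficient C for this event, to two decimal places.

C ≈ 0.58

ΣQ_DR = 2391 cfs; V = ΣQ_DR·Δt = 1.722 × 10^7 ft³.
Runoff depth d = V / A = 1.433 in.
C = d / P = 1.433 / 2.48 = 0.58.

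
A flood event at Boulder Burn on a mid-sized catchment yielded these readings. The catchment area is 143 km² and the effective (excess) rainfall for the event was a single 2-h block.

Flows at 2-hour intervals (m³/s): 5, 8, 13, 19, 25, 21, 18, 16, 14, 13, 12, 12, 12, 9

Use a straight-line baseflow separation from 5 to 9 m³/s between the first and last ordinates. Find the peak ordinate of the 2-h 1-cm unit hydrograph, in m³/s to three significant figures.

Direct runoff: 0.00, 2.69, 7.38, 13.08, 18.77, 14.46, 11.15, 8.85, 6.54, 5.23, 3.92, 3.62, 3.31, 0.00 m³/s; ΣQ_DR = 99.00 m³/s, peak = 18.77 m³/s.
Runoff depth d = ΣQ_DR·Δt / A = 99.00 × 7200 / (143 km²) = 4.985 mm.
The 1-cm UH is the DRH scaled by (10 mm)/d, so U_p = 18.77 × 10/4.985 = 37.7 m³/s.

U_p ≈ 37.7 m³/s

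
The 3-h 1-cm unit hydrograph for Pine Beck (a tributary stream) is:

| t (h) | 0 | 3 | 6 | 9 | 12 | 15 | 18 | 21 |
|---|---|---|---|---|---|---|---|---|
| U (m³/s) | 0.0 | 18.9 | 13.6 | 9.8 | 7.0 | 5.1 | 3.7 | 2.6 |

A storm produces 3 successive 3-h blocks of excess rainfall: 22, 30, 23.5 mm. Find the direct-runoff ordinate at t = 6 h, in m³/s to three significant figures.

By discrete convolution, Q_j = Σ (P_i / 10 mm) · U_{j−i}.
At t = 6 h (j=2): Q = (22/10)·13.6 + (30/10)·18.9 + (23.5/10)·0.0 = 86.6 m³/s.

Q ≈ 86.6 m³/s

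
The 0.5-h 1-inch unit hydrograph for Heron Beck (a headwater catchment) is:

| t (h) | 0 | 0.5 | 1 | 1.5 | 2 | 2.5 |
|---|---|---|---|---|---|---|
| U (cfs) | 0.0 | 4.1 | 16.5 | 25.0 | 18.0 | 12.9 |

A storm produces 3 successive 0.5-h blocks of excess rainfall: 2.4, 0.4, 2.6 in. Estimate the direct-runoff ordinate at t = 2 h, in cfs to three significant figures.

Q ≈ 96.1 cfs

By discrete convolution, Q_j = Σ (P_i / 1 in) · U_{j−i}.
At t = 2 h (j=4): Q = (2.4/1)·18.0 + (0.4/1)·25.0 + (2.6/1)·16.5 = 96.1 cfs.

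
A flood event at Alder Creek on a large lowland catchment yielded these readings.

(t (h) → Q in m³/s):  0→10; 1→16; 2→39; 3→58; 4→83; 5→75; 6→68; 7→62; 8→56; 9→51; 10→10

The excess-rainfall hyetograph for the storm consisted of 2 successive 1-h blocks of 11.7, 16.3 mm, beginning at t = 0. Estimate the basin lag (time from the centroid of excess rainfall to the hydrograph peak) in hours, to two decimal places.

Centroid of excess rainfall: t_c = Σ P_i·t̄_i / ΣP_i = 1.0821 h (block centres at 0.5, 1.5 h).
Hydrograph peak occurs at t = 4 h, so basin lag t_L = 4 − 1.0821 = 2.92 h.

t_L ≈ 2.92 h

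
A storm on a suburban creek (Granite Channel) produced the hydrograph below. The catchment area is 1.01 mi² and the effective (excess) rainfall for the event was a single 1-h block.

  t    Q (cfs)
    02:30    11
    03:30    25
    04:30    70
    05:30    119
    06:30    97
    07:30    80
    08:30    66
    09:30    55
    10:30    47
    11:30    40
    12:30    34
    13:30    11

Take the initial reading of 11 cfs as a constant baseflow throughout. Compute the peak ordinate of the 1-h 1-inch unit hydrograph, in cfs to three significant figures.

Direct runoff: 0.0, 14.0, 59.0, 108.0, 86.0, 69.0, 55.0, 44.0, 36.0, 29.0, 23.0, 0.0 cfs; ΣQ_DR = 523.0 cfs, peak = 108.0 cfs.
Runoff depth d = ΣQ_DR·Δt / A = 523.0 × 3600 / (1.01 mi²) = 0.8024 in.
The 1-inch UH is the DRH scaled by (1 in)/d, so U_p = 108.0 × 1/0.8024 = 135 cfs.

U_p ≈ 135 cfs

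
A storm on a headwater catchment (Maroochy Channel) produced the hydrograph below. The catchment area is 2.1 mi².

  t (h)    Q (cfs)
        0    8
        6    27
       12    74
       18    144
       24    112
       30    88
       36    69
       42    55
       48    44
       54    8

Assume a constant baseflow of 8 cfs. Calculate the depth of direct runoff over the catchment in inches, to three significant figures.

d ≈ 2.43 in

Direct runoff: 0.0, 19.0, 66.0, 136.0, 104.0, 80.0, 61.0, 47.0, 36.0, 0.0 cfs; ΣQ_DR = 549.0 cfs.
V = ΣQ_DR · Δt = 549.0 × 21600 s = 1.186 × 10^7 ft³.
Over A = 2.1 mi², depth = V / A = 2.43 in.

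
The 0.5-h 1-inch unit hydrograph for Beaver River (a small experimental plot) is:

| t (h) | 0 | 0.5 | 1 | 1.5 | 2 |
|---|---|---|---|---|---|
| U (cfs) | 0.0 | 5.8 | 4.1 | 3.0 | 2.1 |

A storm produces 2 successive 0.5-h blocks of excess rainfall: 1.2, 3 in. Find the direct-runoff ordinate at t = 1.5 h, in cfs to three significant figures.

Q ≈ 15.9 cfs

By discrete convolution, Q_j = Σ (P_i / 1 in) · U_{j−i}.
At t = 1.5 h (j=3): Q = (1.2/1)·3.0 + (3/1)·4.1 = 15.9 cfs.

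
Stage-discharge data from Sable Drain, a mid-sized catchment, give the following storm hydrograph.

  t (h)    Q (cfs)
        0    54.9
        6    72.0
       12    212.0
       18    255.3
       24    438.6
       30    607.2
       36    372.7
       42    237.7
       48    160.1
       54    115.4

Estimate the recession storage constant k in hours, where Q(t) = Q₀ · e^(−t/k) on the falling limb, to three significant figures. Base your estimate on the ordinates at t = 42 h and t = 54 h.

k ≈ 16.6 h

On the falling limb, Q drops from 237.7 to 115.4 cfs between t = 42 h and t = 54 h (Δt = 12 h).
k = −Δt / ln(Q₂/Q₁) = −12 / ln(115.4/237.7) = 16.6 h.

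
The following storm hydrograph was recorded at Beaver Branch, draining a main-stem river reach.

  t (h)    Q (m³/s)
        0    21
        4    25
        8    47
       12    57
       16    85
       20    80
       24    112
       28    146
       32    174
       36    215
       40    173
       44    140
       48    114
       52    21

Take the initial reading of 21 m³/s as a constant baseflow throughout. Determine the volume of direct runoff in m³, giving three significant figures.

Direct-runoff ordinates (Q − Q_b): 0.0, 4.0, 26.0, 36.0, 64.0, 59.0, 91.0, 125.0, 153.0, 194.0, 152.0, 119.0, 93.0, 0.0 m³/s.
ΣQ_DR = 1116 m³/s.
With Δt = 4 h = 14400 s, V = ΣQ_DR · Δt = 1116 × 14400 = 1.61 × 10^7 m³.

V ≈ 1.61 × 10^7 m³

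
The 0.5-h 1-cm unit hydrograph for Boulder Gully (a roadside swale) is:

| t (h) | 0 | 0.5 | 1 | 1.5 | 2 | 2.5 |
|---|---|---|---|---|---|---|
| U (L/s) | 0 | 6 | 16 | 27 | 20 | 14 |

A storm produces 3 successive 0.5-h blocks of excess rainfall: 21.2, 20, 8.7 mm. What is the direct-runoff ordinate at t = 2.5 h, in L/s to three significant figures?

Q ≈ 93.2 L/s

By discrete convolution, Q_j = Σ (P_i / 10 mm) · U_{j−i}.
At t = 2.5 h (j=5): Q = (21.2/10)·14 + (20/10)·20 + (8.7/10)·27 = 93.2 L/s.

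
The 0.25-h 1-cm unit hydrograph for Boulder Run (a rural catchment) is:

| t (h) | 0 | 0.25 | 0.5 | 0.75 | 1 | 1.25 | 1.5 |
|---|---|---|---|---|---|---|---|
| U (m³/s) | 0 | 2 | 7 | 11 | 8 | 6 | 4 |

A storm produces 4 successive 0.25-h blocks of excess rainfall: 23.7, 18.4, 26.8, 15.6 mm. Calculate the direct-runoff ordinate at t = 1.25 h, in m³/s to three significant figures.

By discrete convolution, Q_j = Σ (P_i / 10 mm) · U_{j−i}.
At t = 1.25 h (j=5): Q = (23.7/10)·6 + (18.4/10)·8 + (26.8/10)·11 + (15.6/10)·7 = 69.3 m³/s.

Q ≈ 69.3 m³/s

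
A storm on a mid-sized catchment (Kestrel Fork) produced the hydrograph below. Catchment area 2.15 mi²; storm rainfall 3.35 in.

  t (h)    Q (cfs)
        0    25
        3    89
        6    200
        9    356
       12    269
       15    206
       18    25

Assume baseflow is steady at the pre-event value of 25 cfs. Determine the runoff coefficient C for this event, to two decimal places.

ΣQ_DR = 995.0 cfs; V = ΣQ_DR·Δt = 1.075 × 10^7 ft³.
Runoff depth d = V / A = 2.151 in.
C = d / P = 2.151 / 3.35 = 0.64.

C ≈ 0.64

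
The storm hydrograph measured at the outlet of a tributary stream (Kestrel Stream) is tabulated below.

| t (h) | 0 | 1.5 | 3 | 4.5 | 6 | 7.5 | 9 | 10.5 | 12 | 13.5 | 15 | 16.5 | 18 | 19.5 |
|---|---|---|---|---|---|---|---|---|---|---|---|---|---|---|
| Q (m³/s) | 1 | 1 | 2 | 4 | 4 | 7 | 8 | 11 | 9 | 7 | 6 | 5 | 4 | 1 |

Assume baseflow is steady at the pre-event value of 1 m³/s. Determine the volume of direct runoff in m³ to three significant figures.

Direct-runoff ordinates (Q − Q_b): 0.0, 0.0, 1.0, 3.0, 3.0, 6.0, 7.0, 10.0, 8.0, 6.0, 5.0, 4.0, 3.0, 0.0 m³/s.
ΣQ_DR = 56.00 m³/s.
With Δt = 1.5 h = 5400 s, V = ΣQ_DR · Δt = 56.00 × 5400 = 3.02 × 10^5 m³.

V ≈ 3.02 × 10^5 m³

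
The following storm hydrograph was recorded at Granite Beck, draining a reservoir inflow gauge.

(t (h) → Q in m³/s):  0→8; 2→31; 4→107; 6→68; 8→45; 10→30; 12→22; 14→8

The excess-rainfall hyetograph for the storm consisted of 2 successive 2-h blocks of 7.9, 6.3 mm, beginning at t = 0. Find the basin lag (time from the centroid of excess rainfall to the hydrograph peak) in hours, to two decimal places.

t_L ≈ 2.11 h

Centroid of excess rainfall: t_c = Σ P_i·t̄_i / ΣP_i = 1.8873 h (block centres at 1, 3 h).
Hydrograph peak occurs at t = 4 h, so basin lag t_L = 4 − 1.8873 = 2.11 h.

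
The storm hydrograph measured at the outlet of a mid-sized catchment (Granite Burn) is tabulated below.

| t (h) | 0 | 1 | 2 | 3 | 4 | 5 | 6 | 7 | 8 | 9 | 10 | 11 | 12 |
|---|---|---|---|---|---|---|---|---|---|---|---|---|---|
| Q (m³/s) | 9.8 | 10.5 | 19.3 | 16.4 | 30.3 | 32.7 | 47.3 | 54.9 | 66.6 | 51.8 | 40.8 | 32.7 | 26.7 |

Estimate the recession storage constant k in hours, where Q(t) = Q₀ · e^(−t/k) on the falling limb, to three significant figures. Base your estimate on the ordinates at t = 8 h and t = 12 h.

On the falling limb, Q drops from 66.6 to 26.7 m³/s between t = 8 h and t = 12 h (Δt = 4 h).
k = −Δt / ln(Q₂/Q₁) = −4 / ln(26.7/66.6) = 4.38 h.

k ≈ 4.38 h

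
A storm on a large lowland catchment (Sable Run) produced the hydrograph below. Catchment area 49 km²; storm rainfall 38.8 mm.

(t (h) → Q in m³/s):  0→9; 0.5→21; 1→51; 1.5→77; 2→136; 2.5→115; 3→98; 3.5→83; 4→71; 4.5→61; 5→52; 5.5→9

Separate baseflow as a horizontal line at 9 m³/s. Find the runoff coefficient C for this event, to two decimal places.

ΣQ_DR = 675.0 m³/s; V = ΣQ_DR·Δt = 1.215 × 10^6 m³.
Runoff depth d = V / A = 24.80 mm.
C = d / P = 24.80 / 38.8 = 0.64.

C ≈ 0.64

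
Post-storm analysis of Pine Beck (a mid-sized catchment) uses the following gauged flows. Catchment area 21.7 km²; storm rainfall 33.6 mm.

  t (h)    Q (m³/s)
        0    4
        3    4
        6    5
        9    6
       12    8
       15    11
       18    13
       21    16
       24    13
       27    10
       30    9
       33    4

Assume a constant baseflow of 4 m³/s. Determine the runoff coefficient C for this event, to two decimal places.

ΣQ_DR = 55.00 m³/s; V = ΣQ_DR·Δt = 5.940 × 10^5 m³.
Runoff depth d = V / A = 27.37 mm.
C = d / P = 27.37 / 33.6 = 0.81.

C ≈ 0.81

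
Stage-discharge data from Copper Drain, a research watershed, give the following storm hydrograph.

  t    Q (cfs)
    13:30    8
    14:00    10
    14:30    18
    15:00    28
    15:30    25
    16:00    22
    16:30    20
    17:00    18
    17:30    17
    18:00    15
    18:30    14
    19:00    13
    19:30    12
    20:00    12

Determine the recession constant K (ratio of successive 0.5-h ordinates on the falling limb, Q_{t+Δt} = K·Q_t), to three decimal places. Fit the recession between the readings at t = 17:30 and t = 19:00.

Using the recession-limb readings at t = 17:30 and t = 19:00: Q falls from 17 to 13 cfs over 3 intervals.
K = (Q₂/Q₁)^(1/3) = (13/17)^(1/3) = 0.914.

K ≈ 0.914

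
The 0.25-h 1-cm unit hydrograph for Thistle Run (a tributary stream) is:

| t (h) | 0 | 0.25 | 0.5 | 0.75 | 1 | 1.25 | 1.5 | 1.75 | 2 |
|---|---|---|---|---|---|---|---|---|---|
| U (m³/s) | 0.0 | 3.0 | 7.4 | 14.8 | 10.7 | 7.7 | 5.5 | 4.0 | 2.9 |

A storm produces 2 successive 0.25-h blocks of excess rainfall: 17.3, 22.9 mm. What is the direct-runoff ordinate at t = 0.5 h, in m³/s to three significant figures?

Q ≈ 19.7 m³/s

By discrete convolution, Q_j = Σ (P_i / 10 mm) · U_{j−i}.
At t = 0.5 h (j=2): Q = (17.3/10)·7.4 + (22.9/10)·3.0 = 19.7 m³/s.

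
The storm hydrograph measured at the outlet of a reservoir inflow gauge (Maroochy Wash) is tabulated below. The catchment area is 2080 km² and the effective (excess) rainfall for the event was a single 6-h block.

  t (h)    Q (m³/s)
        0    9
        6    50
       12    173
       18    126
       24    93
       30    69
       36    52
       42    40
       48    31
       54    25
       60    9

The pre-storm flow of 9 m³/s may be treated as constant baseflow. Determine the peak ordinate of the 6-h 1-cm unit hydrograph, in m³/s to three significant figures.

U_p ≈ 273 m³/s

Direct runoff: 0.0, 41.0, 164.0, 117.0, 84.0, 60.0, 43.0, 31.0, 22.0, 16.0, 0.0 m³/s; ΣQ_DR = 578.0 m³/s, peak = 164.0 m³/s.
Runoff depth d = ΣQ_DR·Δt / A = 578.0 × 21600 / (2080 km²) = 6.002 mm.
The 1-cm UH is the DRH scaled by (10 mm)/d, so U_p = 164.0 × 10/6.002 = 273 m³/s.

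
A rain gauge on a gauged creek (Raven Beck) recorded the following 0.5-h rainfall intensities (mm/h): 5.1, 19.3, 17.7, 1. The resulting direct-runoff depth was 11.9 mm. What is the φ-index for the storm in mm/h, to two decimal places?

φ ≈ 6.60 mm/h

Only the 2 blocks with intensity above φ contribute runoff: 19.3, 17.7 mm/h.
Σ(I−φ)·Δt = d  ⇒  (19.3+17.7 − 2φ)·0.5 = 11.9
φ = (37.00 − 11.9/0.5) / 2 = 6.60 mm/h.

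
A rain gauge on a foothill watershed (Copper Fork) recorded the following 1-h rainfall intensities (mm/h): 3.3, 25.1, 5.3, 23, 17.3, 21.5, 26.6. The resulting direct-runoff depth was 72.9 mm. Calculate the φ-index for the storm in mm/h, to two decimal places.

φ ≈ 8.12 mm/h

Only the 5 blocks with intensity above φ contribute runoff: 25.1, 23, 17.3, 21.5, 26.6 mm/h.
Σ(I−φ)·Δt = d  ⇒  (25.1+23+17.3+21.5+26.6 − 5φ)·1 = 72.9
φ = (113.5 − 72.9/1) / 5 = 8.12 mm/h.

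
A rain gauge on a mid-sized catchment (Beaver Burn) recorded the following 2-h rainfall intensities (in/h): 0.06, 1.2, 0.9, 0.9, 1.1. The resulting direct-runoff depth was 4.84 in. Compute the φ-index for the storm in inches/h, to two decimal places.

Only the 4 blocks with intensity above φ contribute runoff: 1.2, 0.9, 0.9, 1.1 in/h.
Σ(I−φ)·Δt = d  ⇒  (1.2+0.9+0.9+1.1 − 4φ)·2 = 4.84
φ = (4.100 − 4.84/2) / 4 = 0.42 in/h.

φ ≈ 0.42 in/h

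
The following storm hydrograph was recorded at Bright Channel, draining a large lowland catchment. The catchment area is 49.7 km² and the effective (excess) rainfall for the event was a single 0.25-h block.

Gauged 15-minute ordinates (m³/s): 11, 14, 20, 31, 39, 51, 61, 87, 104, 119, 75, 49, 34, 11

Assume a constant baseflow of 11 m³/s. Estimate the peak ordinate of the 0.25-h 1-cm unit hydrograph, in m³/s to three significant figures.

U_p ≈ 108 m³/s

Direct runoff: 0.0, 3.0, 9.0, 20.0, 28.0, 40.0, 50.0, 76.0, 93.0, 108.0, 64.0, 38.0, 23.0, 0.0 m³/s; ΣQ_DR = 552.0 m³/s, peak = 108.0 m³/s.
Runoff depth d = ΣQ_DR·Δt / A = 552.0 × 900 / (49.7 km²) = 9.996 mm.
The 1-cm UH is the DRH scaled by (10 mm)/d, so U_p = 108.0 × 10/9.996 = 108 m³/s.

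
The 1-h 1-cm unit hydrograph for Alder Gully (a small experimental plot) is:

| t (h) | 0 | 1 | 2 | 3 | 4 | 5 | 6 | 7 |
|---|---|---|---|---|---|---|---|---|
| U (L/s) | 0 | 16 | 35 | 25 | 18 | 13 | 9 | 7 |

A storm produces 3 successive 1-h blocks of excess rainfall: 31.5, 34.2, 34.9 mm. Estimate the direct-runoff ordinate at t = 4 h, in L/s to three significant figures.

By discrete convolution, Q_j = Σ (P_i / 10 mm) · U_{j−i}.
At t = 4 h (j=4): Q = (31.5/10)·18 + (34.2/10)·25 + (34.9/10)·35 = 264 L/s.

Q ≈ 264 L/s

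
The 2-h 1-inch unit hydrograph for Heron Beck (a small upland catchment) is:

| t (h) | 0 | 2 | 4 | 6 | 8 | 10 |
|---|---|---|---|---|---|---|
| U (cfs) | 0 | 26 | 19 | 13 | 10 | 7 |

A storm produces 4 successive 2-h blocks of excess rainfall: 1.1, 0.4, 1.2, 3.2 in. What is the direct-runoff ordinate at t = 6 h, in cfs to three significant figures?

By discrete convolution, Q_j = Σ (P_i / 1 in) · U_{j−i}.
At t = 6 h (j=3): Q = (1.1/1)·13 + (0.4/1)·19 + (1.2/1)·26 + (3.2/1)·0 = 53.1 cfs.

Q ≈ 53.1 cfs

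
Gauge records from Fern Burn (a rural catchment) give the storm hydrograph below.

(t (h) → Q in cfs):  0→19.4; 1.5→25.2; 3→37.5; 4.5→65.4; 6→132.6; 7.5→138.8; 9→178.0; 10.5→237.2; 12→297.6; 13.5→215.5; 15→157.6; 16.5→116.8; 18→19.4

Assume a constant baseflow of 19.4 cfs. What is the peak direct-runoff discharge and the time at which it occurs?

Q_p = 278.2 cfs at t = 12 h

Subtracting baseflow gives direct-runoff ordinates: 0.0, 5.8, 18.1, 46.0, 113.2, 119.4, 158.6, 217.8, 278.2, 196.1, 138.2, 97.4, 0.0 cfs.
The maximum is 278.2 cfs, occurring at the reading for t = 12 h.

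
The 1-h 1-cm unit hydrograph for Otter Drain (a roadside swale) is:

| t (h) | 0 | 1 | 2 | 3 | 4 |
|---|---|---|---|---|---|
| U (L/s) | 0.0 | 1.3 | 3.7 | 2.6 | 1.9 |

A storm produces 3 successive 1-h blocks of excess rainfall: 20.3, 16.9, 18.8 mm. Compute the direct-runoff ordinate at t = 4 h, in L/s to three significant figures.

Q ≈ 15.2 L/s

By discrete convolution, Q_j = Σ (P_i / 10 mm) · U_{j−i}.
At t = 4 h (j=4): Q = (20.3/10)·1.9 + (16.9/10)·2.6 + (18.8/10)·3.7 = 15.2 L/s.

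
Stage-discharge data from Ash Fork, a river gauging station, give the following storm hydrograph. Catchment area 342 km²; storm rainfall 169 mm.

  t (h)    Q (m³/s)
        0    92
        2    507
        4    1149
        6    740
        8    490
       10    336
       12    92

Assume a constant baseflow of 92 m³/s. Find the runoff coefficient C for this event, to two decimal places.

C ≈ 0.34

ΣQ_DR = 2762 m³/s; V = ΣQ_DR·Δt = 1.989 × 10^7 m³.
Runoff depth d = V / A = 58.15 mm.
C = d / P = 58.15 / 169 = 0.34.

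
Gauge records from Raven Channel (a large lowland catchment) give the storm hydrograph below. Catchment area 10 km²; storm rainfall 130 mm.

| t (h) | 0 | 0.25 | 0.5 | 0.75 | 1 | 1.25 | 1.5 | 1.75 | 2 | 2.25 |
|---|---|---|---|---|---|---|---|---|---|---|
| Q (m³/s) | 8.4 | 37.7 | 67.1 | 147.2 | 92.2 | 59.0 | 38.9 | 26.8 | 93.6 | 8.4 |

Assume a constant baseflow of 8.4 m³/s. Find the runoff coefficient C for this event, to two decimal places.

ΣQ_DR = 495.3 m³/s; V = ΣQ_DR·Δt = 4.458 × 10^5 m³.
Runoff depth d = V / A = 44.58 mm.
C = d / P = 44.58 / 130 = 0.34.

C ≈ 0.34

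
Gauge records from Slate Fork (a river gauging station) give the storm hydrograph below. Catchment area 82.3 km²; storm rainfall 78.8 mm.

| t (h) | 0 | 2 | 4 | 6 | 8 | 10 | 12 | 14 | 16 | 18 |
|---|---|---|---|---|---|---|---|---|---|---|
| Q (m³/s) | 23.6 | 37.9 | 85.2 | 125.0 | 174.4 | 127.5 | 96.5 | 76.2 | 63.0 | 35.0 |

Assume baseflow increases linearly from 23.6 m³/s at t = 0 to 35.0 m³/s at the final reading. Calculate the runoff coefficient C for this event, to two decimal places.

ΣQ_DR = 551.3 m³/s; V = ΣQ_DR·Δt = 3.969 × 10^6 m³.
Runoff depth d = V / A = 48.23 mm.
C = d / P = 48.23 / 78.8 = 0.61.

C ≈ 0.61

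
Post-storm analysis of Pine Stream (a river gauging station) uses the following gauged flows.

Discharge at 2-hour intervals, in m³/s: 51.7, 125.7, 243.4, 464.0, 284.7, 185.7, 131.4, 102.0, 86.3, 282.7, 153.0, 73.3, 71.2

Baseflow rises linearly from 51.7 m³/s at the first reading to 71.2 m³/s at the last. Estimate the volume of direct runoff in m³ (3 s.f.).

Direct-runoff ordinates (Q − Q_b): 0.00, 72.38, 188.45, 407.43, 226.50, 125.88, 69.95, 38.92, 21.60, 216.38, 85.05, 3.73, 0.00 m³/s.
ΣQ_DR = 1456 m³/s.
With Δt = 2 h = 7200 s, V = ΣQ_DR · Δt = 1456 × 7200 = 1.05 × 10^7 m³.

V ≈ 1.05 × 10^7 m³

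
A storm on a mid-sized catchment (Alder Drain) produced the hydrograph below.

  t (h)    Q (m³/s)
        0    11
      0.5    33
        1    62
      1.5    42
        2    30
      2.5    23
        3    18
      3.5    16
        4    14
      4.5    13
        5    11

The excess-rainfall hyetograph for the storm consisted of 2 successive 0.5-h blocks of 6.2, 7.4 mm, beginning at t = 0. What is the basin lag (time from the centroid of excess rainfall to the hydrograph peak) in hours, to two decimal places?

t_L ≈ 0.48 h

Centroid of excess rainfall: t_c = Σ P_i·t̄_i / ΣP_i = 0.5221 h (block centres at 0.25, 0.75 h).
Hydrograph peak occurs at t = 1 h, so basin lag t_L = 1 − 0.5221 = 0.48 h.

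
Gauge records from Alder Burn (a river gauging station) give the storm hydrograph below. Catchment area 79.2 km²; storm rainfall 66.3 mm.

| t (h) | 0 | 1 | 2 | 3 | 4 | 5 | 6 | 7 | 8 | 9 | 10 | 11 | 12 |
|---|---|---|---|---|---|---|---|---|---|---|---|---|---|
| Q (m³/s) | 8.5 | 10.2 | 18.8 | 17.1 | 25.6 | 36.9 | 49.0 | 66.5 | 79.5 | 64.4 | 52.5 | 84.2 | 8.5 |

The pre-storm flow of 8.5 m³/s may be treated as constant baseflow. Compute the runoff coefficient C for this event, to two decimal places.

ΣQ_DR = 411.2 m³/s; V = ΣQ_DR·Δt = 1.480 × 10^6 m³.
Runoff depth d = V / A = 18.69 mm.
C = d / P = 18.69 / 66.3 = 0.28.

C ≈ 0.28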